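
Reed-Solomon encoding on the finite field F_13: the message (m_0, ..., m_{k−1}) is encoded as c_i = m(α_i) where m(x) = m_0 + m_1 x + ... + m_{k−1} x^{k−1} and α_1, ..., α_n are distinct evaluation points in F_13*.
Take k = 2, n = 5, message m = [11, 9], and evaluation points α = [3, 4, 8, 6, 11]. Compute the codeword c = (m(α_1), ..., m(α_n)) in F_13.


c = [12, 8, 5, 0, 6]

Message polynomial: m(x) = 11 + 9·x (mod 13).
For each evaluation point α_i, compute m(α_i) mod 13:
  α_1 = 3: Horner steps 9 → 12, so m(3) = 12.
  α_2 = 4: Horner steps 9 → 8, so m(4) = 8.
  α_3 = 8: Horner steps 9 → 5, so m(8) = 5.
  α_4 = 6: Horner steps 9 → 0, so m(6) = 0.
  α_5 = 11: Horner steps 9 → 6, so m(11) = 6.
Codeword c = [12, 8, 5, 0, 6] ∈ F_13^5.


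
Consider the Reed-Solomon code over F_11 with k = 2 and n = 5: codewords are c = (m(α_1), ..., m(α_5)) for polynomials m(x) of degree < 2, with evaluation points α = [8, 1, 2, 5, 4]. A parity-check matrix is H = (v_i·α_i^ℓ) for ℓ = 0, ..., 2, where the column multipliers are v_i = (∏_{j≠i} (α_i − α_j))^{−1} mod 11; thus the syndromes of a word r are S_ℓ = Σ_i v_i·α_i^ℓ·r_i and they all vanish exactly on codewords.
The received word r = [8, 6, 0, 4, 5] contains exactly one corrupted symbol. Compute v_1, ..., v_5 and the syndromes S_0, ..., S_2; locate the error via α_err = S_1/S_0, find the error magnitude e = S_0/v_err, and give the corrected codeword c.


S = (3, 1, 4), error at position 5, error magnitude e = 6, c = [8, 6, 0, 4, 10].

Step 1: column multipliers v_i = (∏_{j≠i}(α_i − α_j))^{−1} mod 11.
  i = 1 (α = 8): (8−1)(8−2)(8−5)(8−4) = 7·6·3·4 = 504 ≡ 9, so v_1 = 9^{−1} = 5 (mod 11).
  i = 2 (α = 1): (1−8)(1−2)(1−5)(1−4) = (−7)·(−1)·(−4)·(−3) = 84 ≡ 7, so v_2 = 7^{−1} = 8 (mod 11).
  i = 3 (α = 2): (2−8)(2−1)(2−5)(2−4) = (−6)·1·(−3)·(−2) = −36 ≡ 8, so v_3 = 8^{−1} = 7 (mod 11).
  i = 4 (α = 5): (5−8)(5−1)(5−2)(5−4) = (−3)·4·3·1 = −36 ≡ 8, so v_4 = 8^{−1} = 7 (mod 11).
  i = 5 (α = 4): (4−8)(4−1)(4−2)(4−5) = (−4)·3·2·(−1) = 24 ≡ 2, so v_5 = 2^{−1} = 6 (mod 11).
  v = [5, 8, 7, 7, 6].
Step 2: syndromes of r = [8, 6, 0, 4, 5] (all sums mod 11).
  S_0 = Σ v_i r_i = 5·8 + 8·6 + 7·0 + 7·4 + 6·5 = 146 ≡ 3.
  S_1 = Σ v_i α_i r_i = 5·8·8 + 8·1·6 + 7·2·0 + 7·5·4 + 6·4·5 = 628 ≡ 1.
  α_i^2 mod 11 = [9, 1, 4, 3, 5].
  S_2 = Σ v_i α_i^2 r_i = 5·9·8 + 8·1·6 + 7·4·0 + 7·3·4 + 6·5·5 = 642 ≡ 4.
  S = (3, 1, 4) ≠ 0, so r is not a codeword (an error is present).
Step 3: locate the error. For a single error e at position i, S_ℓ = v_i·e·α_i^ℓ, so α_err = S_1/S_0.
  S_0^{−1} = 3^{−1} = 4 (mod 11), so α_err = 1·4 = 4 ≡ 4 = α_5. Error position i = 5.
  Consistency check: S_2/S_1 = 4·1 = 4 ≡ 4 = α_err ✓ (single-error assumption holds).
Step 4: error magnitude e = S_0/v_5 = S_0·∏_{j≠5}(α_5 − α_j) = 3·2 = 6 ≡ 6 (mod 11).
Step 5: correct position 5: c_5 = r_5 − e = 5 − 6 ≡ 10 (mod 11). Hence c = [8, 6, 0, 4, 10].
  Check: interpolating c through the α_i gives m(x) = 1 + 5·x (degree < 2) with m(α_i) = c_i for every i, so c is indeed a codeword.


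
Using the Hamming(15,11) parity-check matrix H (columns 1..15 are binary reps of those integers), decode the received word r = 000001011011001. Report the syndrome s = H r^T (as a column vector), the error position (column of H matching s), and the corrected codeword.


s = (1, 1, 1, 1)^T, error position = 15, corrected codeword c = 000001011011000

Compute s = H r^T mod 2 one row at a time:
  s_1 = 1 + 1 + 0 + 1 + 1 + 0 + 0 + 1 = 5 ≡ 1 (mod 2).
  s_2 = 0 + 0 + 1 + 0 + 1 + 0 + 0 + 1 = 3 ≡ 1 (mod 2).
  s_3 = 0 + 0 + 1 + 0 + 0 + 1 + 0 + 1 = 3 ≡ 1 (mod 2).
  s_4 = 0 + 0 + 0 + 0 + 1 + 1 + 0 + 1 = 3 ≡ 1 (mod 2).
s = (1, 1, 1, 1)^T — this equals column 15 of H (binary 1111), so error is at position 15.
Correct: flip bit 15 of r = 000001011011001 to get c = 000001011011000.


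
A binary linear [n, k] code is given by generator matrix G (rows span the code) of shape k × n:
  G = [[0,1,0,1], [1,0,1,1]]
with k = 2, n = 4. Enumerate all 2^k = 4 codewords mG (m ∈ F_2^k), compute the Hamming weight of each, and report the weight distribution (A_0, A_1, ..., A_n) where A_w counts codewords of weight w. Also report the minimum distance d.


Weight distribution: A_0 = 1, A_2 = 1, A_3 = 2. Minimum distance d = 2.

Enumerate all 2^2 = 4 messages m ∈ F_2^2.
For each, compute codeword c = mG in F_2^4, then tally its weight.
  m = 00 → c = 0000, weight = 0.
  m = 10 → c = 0101, weight = 2.
  m = 01 → c = 1011, weight = 3.
  m = 11 → c = 1110, weight = 3.
Tally weights:
  weight 0: 1 codewords.
  weight 2: 1 codewords.
  weight 3: 2 codewords.
Minimum distance d = smallest w > 0 with A_w > 0 = 2.
Sanity: Σ A_w = 4 = 2^2 = 4 ✓.


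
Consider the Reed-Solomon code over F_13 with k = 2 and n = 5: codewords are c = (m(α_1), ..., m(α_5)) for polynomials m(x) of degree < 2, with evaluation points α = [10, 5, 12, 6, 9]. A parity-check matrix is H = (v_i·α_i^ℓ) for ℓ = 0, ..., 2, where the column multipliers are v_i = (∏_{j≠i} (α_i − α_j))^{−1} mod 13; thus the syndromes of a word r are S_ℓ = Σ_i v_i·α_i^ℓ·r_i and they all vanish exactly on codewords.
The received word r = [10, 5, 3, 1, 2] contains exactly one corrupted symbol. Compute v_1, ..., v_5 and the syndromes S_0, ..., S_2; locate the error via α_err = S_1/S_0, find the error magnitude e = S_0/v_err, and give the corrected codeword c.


S = (1, 10, 9), error at position 1, error magnitude e = 12, c = [11, 5, 3, 1, 2].

Step 1: column multipliers v_i = (∏_{j≠i}(α_i − α_j))^{−1} mod 13.
  i = 1 (α = 10): (10−5)(10−12)(10−6)(10−9) = 5·(−2)·4·1 = −40 ≡ 12, so v_1 = 12^{−1} = 12 (mod 13).
  i = 2 (α = 5): (5−10)(5−12)(5−6)(5−9) = (−5)·(−7)·(−1)·(−4) = 140 ≡ 10, so v_2 = 10^{−1} = 4 (mod 13).
  i = 3 (α = 12): (12−10)(12−5)(12−6)(12−9) = 2·7·6·3 = 252 ≡ 5, so v_3 = 5^{−1} = 8 (mod 13).
  i = 4 (α = 6): (6−10)(6−5)(6−12)(6−9) = (−4)·1·(−6)·(−3) = −72 ≡ 6, so v_4 = 6^{−1} = 11 (mod 13).
  i = 5 (α = 9): (9−10)(9−5)(9−12)(9−6) = (−1)·4·(−3)·3 = 36 ≡ 10, so v_5 = 10^{−1} = 4 (mod 13).
  v = [12, 4, 8, 11, 4].
Step 2: syndromes of r = [10, 5, 3, 1, 2] (all sums mod 13).
  S_0 = Σ v_i r_i = 12·10 + 4·5 + 8·3 + 11·1 + 4·2 = 183 ≡ 1.
  S_1 = Σ v_i α_i r_i = 12·10·10 + 4·5·5 + 8·12·3 + 11·6·1 + 4·9·2 = 1726 ≡ 10.
  α_i^2 mod 13 = [9, 12, 1, 10, 3].
  S_2 = Σ v_i α_i^2 r_i = 12·9·10 + 4·12·5 + 8·1·3 + 11·10·1 + 4·3·2 = 1478 ≡ 9.
  S = (1, 10, 9) ≠ 0, so r is not a codeword (an error is present).
Step 3: locate the error. For a single error e at position i, S_ℓ = v_i·e·α_i^ℓ, so α_err = S_1/S_0.
  S_0^{−1} = 1^{−1} = 1 (mod 13), so α_err = 10·1 = 10 ≡ 10 = α_1. Error position i = 1.
  Consistency check: S_2/S_1 = 9·4 = 36 ≡ 10 = α_err ✓ (single-error assumption holds).
Step 4: error magnitude e = S_0/v_1 = S_0·∏_{j≠1}(α_1 − α_j) = 1·12 = 12 ≡ 12 (mod 13).
Step 5: correct position 1: c_1 = r_1 − e = 10 − 12 ≡ 11 (mod 13). Hence c = [11, 5, 3, 1, 2].
  Check: interpolating c through the α_i gives m(x) = 12 + 9·x (degree < 2) with m(α_i) = c_i for every i, so c is indeed a codeword.


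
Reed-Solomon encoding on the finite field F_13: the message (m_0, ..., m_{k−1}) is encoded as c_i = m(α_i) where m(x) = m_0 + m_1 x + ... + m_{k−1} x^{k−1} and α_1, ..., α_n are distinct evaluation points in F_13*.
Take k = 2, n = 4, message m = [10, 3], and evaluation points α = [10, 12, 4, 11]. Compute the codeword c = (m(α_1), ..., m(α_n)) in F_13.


c = [1, 7, 9, 4]

Message polynomial: m(x) = 10 + 3·x (mod 13).
For each evaluation point α_i, compute m(α_i) mod 13:
  α_1 = 10: Horner steps 3 → 1, so m(10) = 1.
  α_2 = 12: Horner steps 3 → 7, so m(12) = 7.
  α_3 = 4: Horner steps 3 → 9, so m(4) = 9.
  α_4 = 11: Horner steps 3 → 4, so m(11) = 4.
Codeword c = [1, 7, 9, 4] ∈ F_13^4.


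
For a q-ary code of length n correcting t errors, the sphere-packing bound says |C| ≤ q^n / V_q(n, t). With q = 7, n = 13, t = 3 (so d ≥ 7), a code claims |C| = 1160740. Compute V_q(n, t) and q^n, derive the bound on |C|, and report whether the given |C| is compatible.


V_q(n, t) = 64663, q^n = 96889010407, Hamming bound = 1498368, |C| = 1160740 ≤ bound (satisfied).

Step 1: Compute V_q(n, t) = Σ_{j=0}^3 C(n, j) (q−1)^j.
  j = 0: C(13,0)·(6)^0 = 1·1 = 1.
  j = 1: C(13,1)·(6)^1 = 13·6 = 78.
  j = 2: C(13,2)·(6)^2 = 78·36 = 2808.
  j = 3: C(13,3)·(6)^3 = 286·216 = 61776.
  V_q(n, t) = 1 + 78 + 2808 + 61776 = 64663.
Step 2: q^n = 7^13 = 96889010407.
Step 3: Hamming bound ⌊q^n / V_q(n,t)⌋ = ⌊96889010407/64663⌋ = 1498368.
Step 4: Compare |C| = 1160740 to 1498368: satisfied.
The claimed |C| lies below the Hamming bound.


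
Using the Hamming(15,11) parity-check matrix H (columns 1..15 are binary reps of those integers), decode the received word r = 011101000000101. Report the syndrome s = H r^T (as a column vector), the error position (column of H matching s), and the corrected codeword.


s = (0, 0, 0, 1)^T, error position = 1, corrected codeword c = 111101000000101

Compute s = H r^T mod 2 one row at a time:
  s_1 = 0 + 0 + 0 + 0 + 0 + 1 + 0 + 1 = 2 ≡ 0 (mod 2).
  s_2 = 1 + 0 + 1 + 0 + 0 + 1 + 0 + 1 = 4 ≡ 0 (mod 2).
  s_3 = 1 + 1 + 1 + 0 + 0 + 0 + 0 + 1 = 4 ≡ 0 (mod 2).
  s_4 = 0 + 1 + 0 + 0 + 0 + 0 + 1 + 1 = 3 ≡ 1 (mod 2).
s = (0, 0, 0, 1)^T — this equals column 1 of H (binary 0001), so error is at position 1.
Correct: flip bit 1 of r = 011101000000101 to get c = 111101000000101.


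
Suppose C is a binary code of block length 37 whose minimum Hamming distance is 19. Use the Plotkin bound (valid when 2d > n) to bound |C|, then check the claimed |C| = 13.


Plotkin bound M ≤ 38; given |C| = 13 ≤ bound (satisfied).

Check applicability: 2d = 38, n = 37.
2d − n = 1 > 0, so Plotkin applies.
Compute d/(2d−n) = 19/1 ≈ 19.0000.
⌊d/(2d−n)⌋ = 19.
Plotkin bound: M ≤ 2·19 = 38.
Given |C| = 13, check: satisfied.
This |C| is below the Plotkin bound.


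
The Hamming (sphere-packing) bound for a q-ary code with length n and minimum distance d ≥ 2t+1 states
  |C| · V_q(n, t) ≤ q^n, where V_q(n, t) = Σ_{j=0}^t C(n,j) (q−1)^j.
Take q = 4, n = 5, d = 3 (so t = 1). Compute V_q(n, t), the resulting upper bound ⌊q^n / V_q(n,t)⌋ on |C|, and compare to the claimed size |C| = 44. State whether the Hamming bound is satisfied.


V_q(n, t) = 16, q^n = 1024, Hamming bound = 64, |C| = 44 ≤ bound (satisfied).

Step 1: Compute V_q(n, t) = Σ_{j=0}^1 C(n, j) (q−1)^j.
  j = 0: C(5,0)·(3)^0 = 1·1 = 1.
  j = 1: C(5,1)·(3)^1 = 5·3 = 15.
  V_q(n, t) = 1 + 15 = 16.
Step 2: q^n = 4^5 = 1024.
Step 3: Hamming bound ⌊q^n / V_q(n,t)⌋ = ⌊1024/16⌋ = 64.
Step 4: Compare |C| = 44 to 64: satisfied.
The claimed |C| lies below the Hamming bound.


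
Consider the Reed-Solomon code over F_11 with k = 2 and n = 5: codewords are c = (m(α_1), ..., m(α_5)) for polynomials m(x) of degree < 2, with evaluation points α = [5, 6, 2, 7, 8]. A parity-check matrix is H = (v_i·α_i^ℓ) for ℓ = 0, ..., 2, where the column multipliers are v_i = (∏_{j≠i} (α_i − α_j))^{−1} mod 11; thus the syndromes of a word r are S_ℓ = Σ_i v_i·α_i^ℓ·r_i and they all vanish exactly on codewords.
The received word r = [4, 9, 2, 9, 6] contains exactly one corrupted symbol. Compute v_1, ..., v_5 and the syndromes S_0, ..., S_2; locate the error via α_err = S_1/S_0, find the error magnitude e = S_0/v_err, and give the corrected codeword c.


S = (1, 6, 3), error at position 2, error magnitude e = 8, c = [4, 1, 2, 9, 6].

Step 1: column multipliers v_i = (∏_{j≠i}(α_i − α_j))^{−1} mod 11.
  i = 1 (α = 5): (5−6)(5−2)(5−7)(5−8) = (−1)·3·(−2)·(−3) = −18 ≡ 4, so v_1 = 4^{−1} = 3 (mod 11).
  i = 2 (α = 6): (6−5)(6−2)(6−7)(6−8) = 1·4·(−1)·(−2) = 8 ≡ 8, so v_2 = 8^{−1} = 7 (mod 11).
  i = 3 (α = 2): (2−5)(2−6)(2−7)(2−8) = (−3)·(−4)·(−5)·(−6) = 360 ≡ 8, so v_3 = 8^{−1} = 7 (mod 11).
  i = 4 (α = 7): (7−5)(7−6)(7−2)(7−8) = 2·1·5·(−1) = −10 ≡ 1, so v_4 = 1^{−1} = 1 (mod 11).
  i = 5 (α = 8): (8−5)(8−6)(8−2)(8−7) = 3·2·6·1 = 36 ≡ 3, so v_5 = 3^{−1} = 4 (mod 11).
  v = [3, 7, 7, 1, 4].
Step 2: syndromes of r = [4, 9, 2, 9, 6] (all sums mod 11).
  S_0 = Σ v_i r_i = 3·4 + 7·9 + 7·2 + 1·9 + 4·6 = 122 ≡ 1.
  S_1 = Σ v_i α_i r_i = 3·5·4 + 7·6·9 + 7·2·2 + 1·7·9 + 4·8·6 = 721 ≡ 6.
  α_i^2 mod 11 = [3, 3, 4, 5, 9].
  S_2 = Σ v_i α_i^2 r_i = 3·3·4 + 7·3·9 + 7·4·2 + 1·5·9 + 4·9·6 = 542 ≡ 3.
  S = (1, 6, 3) ≠ 0, so r is not a codeword (an error is present).
Step 3: locate the error. For a single error e at position i, S_ℓ = v_i·e·α_i^ℓ, so α_err = S_1/S_0.
  S_0^{−1} = 1^{−1} = 1 (mod 11), so α_err = 6·1 = 6 ≡ 6 = α_2. Error position i = 2.
  Consistency check: S_2/S_1 = 3·2 = 6 ≡ 6 = α_err ✓ (single-error assumption holds).
Step 4: error magnitude e = S_0/v_2 = S_0·∏_{j≠2}(α_2 − α_j) = 1·8 = 8 ≡ 8 (mod 11).
Step 5: correct position 2: c_2 = r_2 − e = 9 − 8 ≡ 1 (mod 11). Hence c = [4, 1, 2, 9, 6].
  Check: interpolating c through the α_i gives m(x) = 8 + 8·x (degree < 2) with m(α_i) = c_i for every i, so c is indeed a codeword.


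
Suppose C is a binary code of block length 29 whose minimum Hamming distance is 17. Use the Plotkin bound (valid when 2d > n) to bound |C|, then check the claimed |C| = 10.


Plotkin bound M ≤ 6; given |C| = 10 > bound (violated).

Check applicability: 2d = 34, n = 29.
2d − n = 5 > 0, so Plotkin applies.
Compute d/(2d−n) = 17/5 ≈ 3.4000.
⌊d/(2d−n)⌋ = 3.
Plotkin bound: M ≤ 2·3 = 6.
Given |C| = 10, check: VIOLATED.
This |C| is above the Plotkin bound, so no binary code with n = 29, d = 17 and 10 codewords exists.


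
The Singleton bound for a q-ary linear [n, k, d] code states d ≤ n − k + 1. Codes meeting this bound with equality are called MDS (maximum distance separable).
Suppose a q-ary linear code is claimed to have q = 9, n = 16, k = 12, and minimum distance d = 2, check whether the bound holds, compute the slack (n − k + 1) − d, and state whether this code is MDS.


Singleton RHS = n − k + 1 = 5, slack = 3, bound satisfied, not MDS.

Singleton bound: d ≤ n − k + 1.
Here n = 16, k = 12, so n − k + 1 = 5.
Given d = 2, check d ≤ 5: YES.
Slack = (n − k + 1) − d = 3.
The code is NOT MDS (slack = 3 > 0).
Description: the claimed parameters are [16, 12, 2]_9; such a code would be non-MDS.


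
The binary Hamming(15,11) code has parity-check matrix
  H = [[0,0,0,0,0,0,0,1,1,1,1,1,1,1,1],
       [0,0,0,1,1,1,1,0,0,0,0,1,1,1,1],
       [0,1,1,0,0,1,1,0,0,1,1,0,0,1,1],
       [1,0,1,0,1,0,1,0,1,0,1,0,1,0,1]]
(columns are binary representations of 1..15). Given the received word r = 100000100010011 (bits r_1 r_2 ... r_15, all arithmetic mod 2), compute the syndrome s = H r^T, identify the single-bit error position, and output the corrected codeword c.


s = (1, 1, 0, 0)^T, error position = 12, corrected codeword c = 100000100011011

Compute s = H r^T mod 2 one row at a time:
  s_1 = 0 + 0 + 0 + 1 + 0 + 0 + 1 + 1 = 3 ≡ 1 (mod 2).
  s_2 = 0 + 0 + 0 + 1 + 0 + 0 + 1 + 1 = 3 ≡ 1 (mod 2).
  s_3 = 0 + 0 + 0 + 1 + 0 + 1 + 1 + 1 = 4 ≡ 0 (mod 2).
  s_4 = 1 + 0 + 0 + 1 + 0 + 1 + 0 + 1 = 4 ≡ 0 (mod 2).
s = (1, 1, 0, 0)^T — this equals column 12 of H (binary 1100), so error is at position 12.
Correct: flip bit 12 of r = 100000100010011 to get c = 100000100011011.


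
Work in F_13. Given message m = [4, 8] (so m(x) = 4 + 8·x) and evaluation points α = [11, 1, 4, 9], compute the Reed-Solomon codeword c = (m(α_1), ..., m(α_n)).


c = [1, 12, 10, 11]

Message polynomial: m(x) = 4 + 8·x (mod 13).
For each evaluation point α_i, compute m(α_i) mod 13:
  α_1 = 11: Horner steps 8 → 1, so m(11) = 1.
  α_2 = 1: Horner steps 8 → 12, so m(1) = 12.
  α_3 = 4: Horner steps 8 → 10, so m(4) = 10.
  α_4 = 9: Horner steps 8 → 11, so m(9) = 11.
Codeword c = [1, 12, 10, 11] ∈ F_13^4.


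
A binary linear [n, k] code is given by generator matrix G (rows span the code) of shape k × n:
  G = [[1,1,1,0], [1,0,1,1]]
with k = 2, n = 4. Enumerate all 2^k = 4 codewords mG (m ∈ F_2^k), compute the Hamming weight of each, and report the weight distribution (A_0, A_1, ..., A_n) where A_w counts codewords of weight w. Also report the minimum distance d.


Weight distribution: A_0 = 1, A_2 = 1, A_3 = 2. Minimum distance d = 2.

Enumerate all 2^2 = 4 messages m ∈ F_2^2.
For each, compute codeword c = mG in F_2^4, then tally its weight.
  m = 00 → c = 0000, weight = 0.
  m = 10 → c = 1110, weight = 3.
  m = 01 → c = 1011, weight = 3.
  m = 11 → c = 0101, weight = 2.
Tally weights:
  weight 0: 1 codewords.
  weight 2: 1 codewords.
  weight 3: 2 codewords.
Minimum distance d = smallest w > 0 with A_w > 0 = 2.
Sanity: Σ A_w = 4 = 2^2 = 4 ✓.


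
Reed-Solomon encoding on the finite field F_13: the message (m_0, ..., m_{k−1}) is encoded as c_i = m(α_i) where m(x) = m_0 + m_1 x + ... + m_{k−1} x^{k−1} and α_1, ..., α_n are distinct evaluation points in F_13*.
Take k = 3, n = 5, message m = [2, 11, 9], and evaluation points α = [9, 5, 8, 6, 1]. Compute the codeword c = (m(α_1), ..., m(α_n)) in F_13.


c = [11, 9, 3, 2, 9]

Message polynomial: m(x) = 2 + 11·x + 9·x^2 (mod 13).
For each evaluation point α_i, compute m(α_i) mod 13:
  α_1 = 9: Horner steps 9 → 1 → 11, so m(9) = 11.
  α_2 = 5: Horner steps 9 → 4 → 9, so m(5) = 9.
  α_3 = 8: Horner steps 9 → 5 → 3, so m(8) = 3.
  α_4 = 6: Horner steps 9 → 0 → 2, so m(6) = 2.
  α_5 = 1: Horner steps 9 → 7 → 9, so m(1) = 9.
Codeword c = [11, 9, 3, 2, 9] ∈ F_13^5.


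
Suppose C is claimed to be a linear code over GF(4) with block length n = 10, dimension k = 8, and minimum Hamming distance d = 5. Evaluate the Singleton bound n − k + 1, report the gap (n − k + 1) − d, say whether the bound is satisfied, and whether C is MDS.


Singleton RHS = n − k + 1 = 3, slack = -2, bound violated (no such code; not MDS).

Singleton bound: d ≤ n − k + 1.
Here n = 10, k = 8, so n − k + 1 = 3.
Given d = 5, check d ≤ 3: NO.
Slack = (n − k + 1) − d = -2.
The slack is negative: d = 5 exceeds n − k + 1 = 3 by 2, so the Singleton bound is violated and no linear [10, 8, 5]_4 code can exist. In particular it is not MDS (MDS requires d = n − k + 1 exactly).
Description: the claimed parameters are [10, 8, 5]_4; such a code would be impossible (violates the Singleton bound).


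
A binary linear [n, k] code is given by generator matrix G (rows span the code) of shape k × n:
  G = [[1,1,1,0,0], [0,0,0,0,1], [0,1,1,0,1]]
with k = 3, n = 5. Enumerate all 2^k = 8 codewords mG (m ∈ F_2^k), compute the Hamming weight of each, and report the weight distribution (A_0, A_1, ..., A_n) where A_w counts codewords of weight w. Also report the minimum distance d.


Weight distribution: A_0 = 1, A_1 = 2, A_2 = 2, A_3 = 2, A_4 = 1. Minimum distance d = 1.

Enumerate all 2^3 = 8 messages m ∈ F_2^3.
For each, compute codeword c = mG in F_2^5, then tally its weight.
  m = 000 → c = 00000, weight = 0.
  m = 100 → c = 11100, weight = 3.
  m = 010 → c = 00001, weight = 1.
  m = 110 → c = 11101, weight = 4.
  m = 001 → c = 01101, weight = 3.
  m = 101 → c = 10001, weight = 2.
  m = 011 → c = 01100, weight = 2.
  m = 111 → c = 10000, weight = 1.
Tally weights:
  weight 0: 1 codewords.
  weight 1: 2 codewords.
  weight 2: 2 codewords.
  weight 3: 2 codewords.
  weight 4: 1 codewords.
Minimum distance d = smallest w > 0 with A_w > 0 = 1.
Sanity: Σ A_w = 8 = 2^3 = 8 ✓.


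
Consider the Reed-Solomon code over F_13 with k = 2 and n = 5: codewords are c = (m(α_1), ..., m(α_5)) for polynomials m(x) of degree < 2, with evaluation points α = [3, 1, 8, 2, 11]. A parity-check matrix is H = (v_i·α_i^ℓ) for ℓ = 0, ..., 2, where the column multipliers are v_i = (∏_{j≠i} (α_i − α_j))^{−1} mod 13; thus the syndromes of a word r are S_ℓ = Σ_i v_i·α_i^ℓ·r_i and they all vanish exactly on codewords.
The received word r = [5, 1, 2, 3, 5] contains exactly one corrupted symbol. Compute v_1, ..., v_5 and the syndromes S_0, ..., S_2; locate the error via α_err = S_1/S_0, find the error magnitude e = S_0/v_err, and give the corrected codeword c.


S = (5, 3, 7), error at position 5, error magnitude e = 10, c = [5, 1, 2, 3, 8].

Step 1: column multipliers v_i = (∏_{j≠i}(α_i − α_j))^{−1} mod 13.
  i = 1 (α = 3): (3−1)(3−8)(3−2)(3−11) = 2·(−5)·1·(−8) = 80 ≡ 2, so v_1 = 2^{−1} = 7 (mod 13).
  i = 2 (α = 1): (1−3)(1−8)(1−2)(1−11) = (−2)·(−7)·(−1)·(−10) = 140 ≡ 10, so v_2 = 10^{−1} = 4 (mod 13).
  i = 3 (α = 8): (8−3)(8−1)(8−2)(8−11) = 5·7·6·(−3) = −630 ≡ 7, so v_3 = 7^{−1} = 2 (mod 13).
  i = 4 (α = 2): (2−3)(2−1)(2−8)(2−11) = (−1)·1·(−6)·(−9) = −54 ≡ 11, so v_4 = 11^{−1} = 6 (mod 13).
  i = 5 (α = 11): (11−3)(11−1)(11−8)(11−2) = 8·10·3·9 = 2160 ≡ 2, so v_5 = 2^{−1} = 7 (mod 13).
  v = [7, 4, 2, 6, 7].
Step 2: syndromes of r = [5, 1, 2, 3, 5] (all sums mod 13).
  S_0 = Σ v_i r_i = 7·5 + 4·1 + 2·2 + 6·3 + 7·5 = 96 ≡ 5.
  S_1 = Σ v_i α_i r_i = 7·3·5 + 4·1·1 + 2·8·2 + 6·2·3 + 7·11·5 = 562 ≡ 3.
  α_i^2 mod 13 = [9, 1, 12, 4, 4].
  S_2 = Σ v_i α_i^2 r_i = 7·9·5 + 4·1·1 + 2·12·2 + 6·4·3 + 7·4·5 = 579 ≡ 7.
  S = (5, 3, 7) ≠ 0, so r is not a codeword (an error is present).
Step 3: locate the error. For a single error e at position i, S_ℓ = v_i·e·α_i^ℓ, so α_err = S_1/S_0.
  S_0^{−1} = 5^{−1} = 8 (mod 13), so α_err = 3·8 = 24 ≡ 11 = α_5. Error position i = 5.
  Consistency check: S_2/S_1 = 7·9 = 63 ≡ 11 = α_err ✓ (single-error assumption holds).
Step 4: error magnitude e = S_0/v_5 = S_0·∏_{j≠5}(α_5 − α_j) = 5·2 = 10 ≡ 10 (mod 13).
Step 5: correct position 5: c_5 = r_5 − e = 5 − 10 ≡ 8 (mod 13). Hence c = [5, 1, 2, 3, 8].
  Check: interpolating c through the α_i gives m(x) = 12 + 2·x (degree < 2) with m(α_i) = c_i for every i, so c is indeed a codeword.


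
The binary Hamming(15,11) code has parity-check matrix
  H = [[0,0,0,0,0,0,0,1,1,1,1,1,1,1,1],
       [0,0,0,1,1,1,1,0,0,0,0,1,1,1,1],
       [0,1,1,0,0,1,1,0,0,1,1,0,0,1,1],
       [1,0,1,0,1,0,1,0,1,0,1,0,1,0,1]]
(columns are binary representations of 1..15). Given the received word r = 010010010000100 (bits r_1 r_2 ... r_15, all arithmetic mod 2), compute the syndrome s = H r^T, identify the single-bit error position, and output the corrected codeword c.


s = (0, 0, 1, 0)^T, error position = 2, corrected codeword c = 000010010000100

Compute s = H r^T mod 2 one row at a time:
  s_1 = 1 + 0 + 0 + 0 + 0 + 1 + 0 + 0 = 2 ≡ 0 (mod 2).
  s_2 = 0 + 1 + 0 + 0 + 0 + 1 + 0 + 0 = 2 ≡ 0 (mod 2).
  s_3 = 1 + 0 + 0 + 0 + 0 + 0 + 0 + 0 = 1 ≡ 1 (mod 2).
  s_4 = 0 + 0 + 1 + 0 + 0 + 0 + 1 + 0 = 2 ≡ 0 (mod 2).
s = (0, 0, 1, 0)^T — this equals column 2 of H (binary 0010), so error is at position 2.
Correct: flip bit 2 of r = 010010010000100 to get c = 000010010000100.


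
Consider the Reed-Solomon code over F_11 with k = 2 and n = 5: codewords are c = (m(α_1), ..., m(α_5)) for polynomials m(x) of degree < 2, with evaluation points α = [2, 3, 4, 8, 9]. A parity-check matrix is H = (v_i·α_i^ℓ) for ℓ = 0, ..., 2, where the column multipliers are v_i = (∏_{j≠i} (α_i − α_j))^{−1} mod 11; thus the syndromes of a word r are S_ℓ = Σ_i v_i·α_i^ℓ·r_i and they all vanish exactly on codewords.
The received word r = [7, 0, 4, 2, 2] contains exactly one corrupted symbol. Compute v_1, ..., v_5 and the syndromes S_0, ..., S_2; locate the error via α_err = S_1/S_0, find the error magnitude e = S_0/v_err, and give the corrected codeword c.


S = (4, 10, 3), error at position 4, error magnitude e = 4, c = [7, 0, 4, 9, 2].

Step 1: column multipliers v_i = (∏_{j≠i}(α_i − α_j))^{−1} mod 11.
  i = 1 (α = 2): (2−3)(2−4)(2−8)(2−9) = (−1)·(−2)·(−6)·(−7) = 84 ≡ 7, so v_1 = 7^{−1} = 8 (mod 11).
  i = 2 (α = 3): (3−2)(3−4)(3−8)(3−9) = 1·(−1)·(−5)·(−6) = −30 ≡ 3, so v_2 = 3^{−1} = 4 (mod 11).
  i = 3 (α = 4): (4−2)(4−3)(4−8)(4−9) = 2·1·(−4)·(−5) = 40 ≡ 7, so v_3 = 7^{−1} = 8 (mod 11).
  i = 4 (α = 8): (8−2)(8−3)(8−4)(8−9) = 6·5·4·(−1) = −120 ≡ 1, so v_4 = 1^{−1} = 1 (mod 11).
  i = 5 (α = 9): (9−2)(9−3)(9−4)(9−8) = 7·6·5·1 = 210 ≡ 1, so v_5 = 1^{−1} = 1 (mod 11).
  v = [8, 4, 8, 1, 1].
Step 2: syndromes of r = [7, 0, 4, 2, 2] (all sums mod 11).
  S_0 = Σ v_i r_i = 8·7 + 4·0 + 8·4 + 1·2 + 1·2 = 92 ≡ 4.
  S_1 = Σ v_i α_i r_i = 8·2·7 + 4·3·0 + 8·4·4 + 1·8·2 + 1·9·2 = 274 ≡ 10.
  α_i^2 mod 11 = [4, 9, 5, 9, 4].
  S_2 = Σ v_i α_i^2 r_i = 8·4·7 + 4·9·0 + 8·5·4 + 1·9·2 + 1·4·2 = 410 ≡ 3.
  S = (4, 10, 3) ≠ 0, so r is not a codeword (an error is present).
Step 3: locate the error. For a single error e at position i, S_ℓ = v_i·e·α_i^ℓ, so α_err = S_1/S_0.
  S_0^{−1} = 4^{−1} = 3 (mod 11), so α_err = 10·3 = 30 ≡ 8 = α_4. Error position i = 4.
  Consistency check: S_2/S_1 = 3·10 = 30 ≡ 8 = α_err ✓ (single-error assumption holds).
Step 4: error magnitude e = S_0/v_4 = S_0·∏_{j≠4}(α_4 − α_j) = 4·1 = 4 ≡ 4 (mod 11).
Step 5: correct position 4: c_4 = r_4 − e = 2 − 4 ≡ 9 (mod 11). Hence c = [7, 0, 4, 9, 2].
  Check: interpolating c through the α_i gives m(x) = 10 + 4·x (degree < 2) with m(α_i) = c_i for every i, so c is indeed a codeword.


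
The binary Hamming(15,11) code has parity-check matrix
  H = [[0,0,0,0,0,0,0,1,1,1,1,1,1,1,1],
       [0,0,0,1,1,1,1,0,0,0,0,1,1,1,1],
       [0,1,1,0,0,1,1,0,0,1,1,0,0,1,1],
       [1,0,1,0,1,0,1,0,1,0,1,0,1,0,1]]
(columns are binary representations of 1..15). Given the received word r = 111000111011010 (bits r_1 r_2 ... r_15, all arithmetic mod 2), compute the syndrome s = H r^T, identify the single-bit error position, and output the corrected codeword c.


s = (1, 1, 1, 1)^T, error position = 15, corrected codeword c = 111000111011011

Compute s = H r^T mod 2 one row at a time:
  s_1 = 1 + 1 + 0 + 1 + 1 + 0 + 1 + 0 = 5 ≡ 1 (mod 2).
  s_2 = 0 + 0 + 0 + 1 + 1 + 0 + 1 + 0 = 3 ≡ 1 (mod 2).
  s_3 = 1 + 1 + 0 + 1 + 0 + 1 + 1 + 0 = 5 ≡ 1 (mod 2).
  s_4 = 1 + 1 + 0 + 1 + 1 + 1 + 0 + 0 = 5 ≡ 1 (mod 2).
s = (1, 1, 1, 1)^T — this equals column 15 of H (binary 1111), so error is at position 15.
Correct: flip bit 15 of r = 111000111011010 to get c = 111000111011011.


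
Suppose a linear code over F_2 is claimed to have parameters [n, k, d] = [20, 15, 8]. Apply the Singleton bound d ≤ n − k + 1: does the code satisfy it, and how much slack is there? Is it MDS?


Singleton RHS = n − k + 1 = 6, slack = -2, bound violated (no such code; not MDS).

Singleton bound: d ≤ n − k + 1.
Here n = 20, k = 15, so n − k + 1 = 6.
Given d = 8, check d ≤ 6: NO.
Slack = (n − k + 1) − d = -2.
The slack is negative: d = 8 exceeds n − k + 1 = 6 by 2, so the Singleton bound is violated and no linear [20, 15, 8]_2 code can exist. In particular it is not MDS (MDS requires d = n − k + 1 exactly).
Description: the claimed parameters are [20, 15, 8]_2; such a code would be impossible (violates the Singleton bound).


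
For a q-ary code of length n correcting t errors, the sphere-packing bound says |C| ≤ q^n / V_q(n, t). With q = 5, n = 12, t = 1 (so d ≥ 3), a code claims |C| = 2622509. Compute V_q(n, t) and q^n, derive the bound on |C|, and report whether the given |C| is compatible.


V_q(n, t) = 49, q^n = 244140625, Hamming bound = 4982461, |C| = 2622509 ≤ bound (satisfied).

Step 1: Compute V_q(n, t) = Σ_{j=0}^1 C(n, j) (q−1)^j.
  j = 0: C(12,0)·(4)^0 = 1·1 = 1.
  j = 1: C(12,1)·(4)^1 = 12·4 = 48.
  V_q(n, t) = 1 + 48 = 49.
Step 2: q^n = 5^12 = 244140625.
Step 3: Hamming bound ⌊q^n / V_q(n,t)⌋ = ⌊244140625/49⌋ = 4982461.
Step 4: Compare |C| = 2622509 to 4982461: satisfied.
The claimed |C| lies below the Hamming bound.


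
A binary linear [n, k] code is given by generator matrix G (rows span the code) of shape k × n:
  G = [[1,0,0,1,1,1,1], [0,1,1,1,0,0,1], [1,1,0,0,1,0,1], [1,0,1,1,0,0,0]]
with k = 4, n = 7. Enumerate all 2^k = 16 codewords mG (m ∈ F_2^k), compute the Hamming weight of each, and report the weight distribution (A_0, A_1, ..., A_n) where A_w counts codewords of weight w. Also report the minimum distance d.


Weight distribution: A_0 = 1, A_1 = 1, A_3 = 4, A_4 = 7, A_5 = 3. Minimum distance d = 1.

Enumerate all 2^4 = 16 messages m ∈ F_2^4.
For each, compute codeword c = mG in F_2^7, then tally its weight.
  m = 0000 → c = 0000000, weight = 0.
  m = 1000 → c = 1001111, weight = 5.
  m = 0100 → c = 0111001, weight = 4.
  m = 1100 → c = 1110110, weight = 5.
  m = 0010 → c = 1100101, weight = 4.
  m = 1010 → c = 0101010, weight = 3.
  m = 0110 → c = 1011100, weight = 4.
  m = 1110 → c = 0010011, weight = 3.
  m = 0001 → c = 1011000, weight = 3.
  m = 1001 → c = 0010111, weight = 4.
  m = 0101 → c = 1100001, weight = 3.
  m = 1101 → c = 0101110, weight = 4.
  m = 0011 → c = 0111101, weight = 5.
  m = 1011 → c = 1110010, weight = 4.
  m = 0111 → c = 0000100, weight = 1.
  m = 1111 → c = 1001011, weight = 4.
Tally weights:
  weight 0: 1 codewords.
  weight 1: 1 codewords.
  weight 3: 4 codewords.
  weight 4: 7 codewords.
  weight 5: 3 codewords.
Minimum distance d = smallest w > 0 with A_w > 0 = 1.
Sanity: Σ A_w = 16 = 2^4 = 16 ✓.


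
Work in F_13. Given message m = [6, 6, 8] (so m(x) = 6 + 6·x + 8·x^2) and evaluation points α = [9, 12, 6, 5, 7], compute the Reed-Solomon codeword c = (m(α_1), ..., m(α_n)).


c = [6, 8, 5, 2, 11]

Message polynomial: m(x) = 6 + 6·x + 8·x^2 (mod 13).
For each evaluation point α_i, compute m(α_i) mod 13:
  α_1 = 9: Horner steps 8 → 0 → 6, so m(9) = 6.
  α_2 = 12: Horner steps 8 → 11 → 8, so m(12) = 8.
  α_3 = 6: Horner steps 8 → 2 → 5, so m(6) = 5.
  α_4 = 5: Horner steps 8 → 7 → 2, so m(5) = 2.
  α_5 = 7: Horner steps 8 → 10 → 11, so m(7) = 11.
Codeword c = [6, 8, 5, 2, 11] ∈ F_13^5.


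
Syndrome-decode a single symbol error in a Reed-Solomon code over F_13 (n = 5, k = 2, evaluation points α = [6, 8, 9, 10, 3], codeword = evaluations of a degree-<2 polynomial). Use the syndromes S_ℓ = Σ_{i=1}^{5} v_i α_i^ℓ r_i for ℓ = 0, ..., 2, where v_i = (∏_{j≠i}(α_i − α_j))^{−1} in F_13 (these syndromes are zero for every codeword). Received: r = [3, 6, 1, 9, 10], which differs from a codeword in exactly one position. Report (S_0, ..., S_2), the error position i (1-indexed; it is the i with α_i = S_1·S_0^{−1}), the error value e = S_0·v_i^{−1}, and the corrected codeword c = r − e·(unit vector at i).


S = (3, 9, 1), error at position 5, error magnitude e = 5, c = [3, 6, 1, 9, 5].

Step 1: column multipliers v_i = (∏_{j≠i}(α_i − α_j))^{−1} mod 13.
  i = 1 (α = 6): (6−8)(6−9)(6−10)(6−3) = (−2)·(−3)·(−4)·3 = −72 ≡ 6, so v_1 = 6^{−1} = 11 (mod 13).
  i = 2 (α = 8): (8−6)(8−9)(8−10)(8−3) = 2·(−1)·(−2)·5 = 20 ≡ 7, so v_2 = 7^{−1} = 2 (mod 13).
  i = 3 (α = 9): (9−6)(9−8)(9−10)(9−3) = 3·1·(−1)·6 = −18 ≡ 8, so v_3 = 8^{−1} = 5 (mod 13).
  i = 4 (α = 10): (10−6)(10−8)(10−9)(10−3) = 4·2·1·7 = 56 ≡ 4, so v_4 = 4^{−1} = 10 (mod 13).
  i = 5 (α = 3): (3−6)(3−8)(3−9)(3−10) = (−3)·(−5)·(−6)·(−7) = 630 ≡ 6, so v_5 = 6^{−1} = 11 (mod 13).
  v = [11, 2, 5, 10, 11].
Step 2: syndromes of r = [3, 6, 1, 9, 10] (all sums mod 13).
  S_0 = Σ v_i r_i = 11·3 + 2·6 + 5·1 + 10·9 + 11·10 = 250 ≡ 3.
  S_1 = Σ v_i α_i r_i = 11·6·3 + 2·8·6 + 5·9·1 + 10·10·9 + 11·3·10 = 1569 ≡ 9.
  α_i^2 mod 13 = [10, 12, 3, 9, 9].
  S_2 = Σ v_i α_i^2 r_i = 11·10·3 + 2·12·6 + 5·3·1 + 10·9·9 + 11·9·10 = 2289 ≡ 1.
  S = (3, 9, 1) ≠ 0, so r is not a codeword (an error is present).
Step 3: locate the error. For a single error e at position i, S_ℓ = v_i·e·α_i^ℓ, so α_err = S_1/S_0.
  S_0^{−1} = 3^{−1} = 9 (mod 13), so α_err = 9·9 = 81 ≡ 3 = α_5. Error position i = 5.
  Consistency check: S_2/S_1 = 1·3 = 3 ≡ 3 = α_err ✓ (single-error assumption holds).
Step 4: error magnitude e = S_0/v_5 = S_0·∏_{j≠5}(α_5 − α_j) = 3·6 = 18 ≡ 5 (mod 13).
Step 5: correct position 5: c_5 = r_5 − e = 10 − 5 ≡ 5 (mod 13). Hence c = [3, 6, 1, 9, 5].
  Check: interpolating c through the α_i gives m(x) = 7 + 8·x (degree < 2) with m(α_i) = c_i for every i, so c is indeed a codeword.


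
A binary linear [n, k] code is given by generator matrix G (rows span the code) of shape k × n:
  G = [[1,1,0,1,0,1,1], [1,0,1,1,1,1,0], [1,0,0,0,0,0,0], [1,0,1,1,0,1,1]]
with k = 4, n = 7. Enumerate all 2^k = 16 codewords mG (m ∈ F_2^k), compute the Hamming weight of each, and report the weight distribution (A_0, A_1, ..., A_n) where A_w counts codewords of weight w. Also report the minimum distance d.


Weight distribution: A_0 = 1, A_1 = 1, A_2 = 2, A_3 = 2, A_4 = 5, A_5 = 5. Minimum distance d = 1.

Enumerate all 2^4 = 16 messages m ∈ F_2^4.
For each, compute codeword c = mG in F_2^7, then tally its weight.
  m = 0000 → c = 0000000, weight = 0.
  m = 1000 → c = 1101011, weight = 5.
  m = 0100 → c = 1011110, weight = 5.
  m = 1100 → c = 0110101, weight = 4.
  m = 0010 → c = 1000000, weight = 1.
  m = 1010 → c = 0101011, weight = 4.
  m = 0110 → c = 0011110, weight = 4.
  m = 1110 → c = 1110101, weight = 5.
  m = 0001 → c = 1011011, weight = 5.
  m = 1001 → c = 0110000, weight = 2.
  m = 0101 → c = 0000101, weight = 2.
  m = 1101 → c = 1101110, weight = 5.
  m = 0011 → c = 0011011, weight = 4.
  m = 1011 → c = 1110000, weight = 3.
  m = 0111 → c = 1000101, weight = 3.
  m = 1111 → c = 0101110, weight = 4.
Tally weights:
  weight 0: 1 codewords.
  weight 1: 1 codewords.
  weight 2: 2 codewords.
  weight 3: 2 codewords.
  weight 4: 5 codewords.
  weight 5: 5 codewords.
Minimum distance d = smallest w > 0 with A_w > 0 = 1.
Sanity: Σ A_w = 16 = 2^4 = 16 ✓.


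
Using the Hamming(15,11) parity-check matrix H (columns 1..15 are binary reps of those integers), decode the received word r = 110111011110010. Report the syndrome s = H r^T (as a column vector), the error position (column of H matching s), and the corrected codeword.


s = (1, 0, 1, 0)^T, error position = 10, corrected codeword c = 110111011010010

Compute s = H r^T mod 2 one row at a time:
  s_1 = 1 + 1 + 1 + 1 + 0 + 0 + 1 + 0 = 5 ≡ 1 (mod 2).
  s_2 = 1 + 1 + 1 + 0 + 0 + 0 + 1 + 0 = 4 ≡ 0 (mod 2).
  s_3 = 1 + 0 + 1 + 0 + 1 + 1 + 1 + 0 = 5 ≡ 1 (mod 2).
  s_4 = 1 + 0 + 1 + 0 + 1 + 1 + 0 + 0 = 4 ≡ 0 (mod 2).
s = (1, 0, 1, 0)^T — this equals column 10 of H (binary 1010), so error is at position 10.
Correct: flip bit 10 of r = 110111011110010 to get c = 110111011010010.


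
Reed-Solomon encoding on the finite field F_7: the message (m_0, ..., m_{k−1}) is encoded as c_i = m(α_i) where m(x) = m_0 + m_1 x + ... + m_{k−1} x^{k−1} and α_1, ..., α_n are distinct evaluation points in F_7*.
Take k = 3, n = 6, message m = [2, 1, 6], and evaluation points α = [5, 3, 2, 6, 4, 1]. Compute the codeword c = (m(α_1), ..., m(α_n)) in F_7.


c = [3, 3, 0, 0, 4, 2]

Message polynomial: m(x) = 2 + 1·x + 6·x^2 (mod 7).
For each evaluation point α_i, compute m(α_i) mod 7:
  α_1 = 5: Horner steps 6 → 3 → 3, so m(5) = 3.
  α_2 = 3: Horner steps 6 → 5 → 3, so m(3) = 3.
  α_3 = 2: Horner steps 6 → 6 → 0, so m(2) = 0.
  α_4 = 6: Horner steps 6 → 2 → 0, so m(6) = 0.
  α_5 = 4: Horner steps 6 → 4 → 4, so m(4) = 4.
  α_6 = 1: Horner steps 6 → 0 → 2, so m(1) = 2.
Codeword c = [3, 3, 0, 0, 4, 2] ∈ F_7^6.


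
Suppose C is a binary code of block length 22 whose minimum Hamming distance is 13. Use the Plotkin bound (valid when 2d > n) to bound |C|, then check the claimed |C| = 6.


Plotkin bound M ≤ 6; given |C| = 6 ≤ bound (satisfied).

Check applicability: 2d = 26, n = 22.
2d − n = 4 > 0, so Plotkin applies.
Compute d/(2d−n) = 13/4 ≈ 3.2500.
⌊d/(2d−n)⌋ = 3.
Plotkin bound: M ≤ 2·3 = 6.
Given |C| = 6, check: satisfied.
This |C| is at the Plotkin bound.


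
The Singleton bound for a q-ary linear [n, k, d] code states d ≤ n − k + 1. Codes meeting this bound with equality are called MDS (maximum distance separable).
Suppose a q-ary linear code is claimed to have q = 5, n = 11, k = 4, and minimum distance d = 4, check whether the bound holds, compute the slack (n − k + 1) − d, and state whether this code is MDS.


Singleton RHS = n − k + 1 = 8, slack = 4, bound satisfied, not MDS.

Singleton bound: d ≤ n − k + 1.
Here n = 11, k = 4, so n − k + 1 = 8.
Given d = 4, check d ≤ 8: YES.
Slack = (n − k + 1) − d = 4.
The code is NOT MDS (slack = 4 > 0).
Description: the claimed parameters are [11, 4, 4]_5; such a code would be non-MDS.


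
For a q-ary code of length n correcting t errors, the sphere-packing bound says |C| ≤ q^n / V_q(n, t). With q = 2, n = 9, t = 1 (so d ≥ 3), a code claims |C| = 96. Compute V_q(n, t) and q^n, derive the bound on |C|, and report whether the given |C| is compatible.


V_q(n, t) = 10, q^n = 512, Hamming bound = 51, |C| = 96 > bound (violated).

Step 1: Compute V_q(n, t) = Σ_{j=0}^1 C(n, j) (q−1)^j.
  j = 0: C(9,0)·(1)^0 = 1·1 = 1.
  j = 1: C(9,1)·(1)^1 = 9·1 = 9.
  V_q(n, t) = 1 + 9 = 10.
Step 2: q^n = 2^9 = 512.
Step 3: Hamming bound ⌊q^n / V_q(n,t)⌋ = ⌊512/10⌋ = 51.
Step 4: Compare |C| = 96 to 51: violated.
The claimed |C| lies above the Hamming bound, so no 2-ary code of length 9 with d ≥ 3 can have 96 codewords.


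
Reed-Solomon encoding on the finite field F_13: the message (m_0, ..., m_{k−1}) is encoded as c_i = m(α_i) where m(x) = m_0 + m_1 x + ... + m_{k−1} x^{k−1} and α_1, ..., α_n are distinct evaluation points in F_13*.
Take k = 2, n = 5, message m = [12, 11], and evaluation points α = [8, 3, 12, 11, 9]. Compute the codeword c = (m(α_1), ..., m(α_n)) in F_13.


c = [9, 6, 1, 3, 7]

Message polynomial: m(x) = 12 + 11·x (mod 13).
For each evaluation point α_i, compute m(α_i) mod 13:
  α_1 = 8: Horner steps 11 → 9, so m(8) = 9.
  α_2 = 3: Horner steps 11 → 6, so m(3) = 6.
  α_3 = 12: Horner steps 11 → 1, so m(12) = 1.
  α_4 = 11: Horner steps 11 → 3, so m(11) = 3.
  α_5 = 9: Horner steps 11 → 7, so m(9) = 7.
Codeword c = [9, 6, 1, 3, 7] ∈ F_13^5.


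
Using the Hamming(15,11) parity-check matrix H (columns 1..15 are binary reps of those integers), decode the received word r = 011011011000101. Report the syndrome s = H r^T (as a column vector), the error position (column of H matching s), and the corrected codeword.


s = (0, 0, 0, 1)^T, error position = 1, corrected codeword c = 111011011000101

Compute s = H r^T mod 2 one row at a time:
  s_1 = 1 + 1 + 0 + 0 + 0 + 1 + 0 + 1 = 4 ≡ 0 (mod 2).
  s_2 = 0 + 1 + 1 + 0 + 0 + 1 + 0 + 1 = 4 ≡ 0 (mod 2).
  s_3 = 1 + 1 + 1 + 0 + 0 + 0 + 0 + 1 = 4 ≡ 0 (mod 2).
  s_4 = 0 + 1 + 1 + 0 + 1 + 0 + 1 + 1 = 5 ≡ 1 (mod 2).
s = (0, 0, 0, 1)^T — this equals column 1 of H (binary 0001), so error is at position 1.
Correct: flip bit 1 of r = 011011011000101 to get c = 111011011000101.


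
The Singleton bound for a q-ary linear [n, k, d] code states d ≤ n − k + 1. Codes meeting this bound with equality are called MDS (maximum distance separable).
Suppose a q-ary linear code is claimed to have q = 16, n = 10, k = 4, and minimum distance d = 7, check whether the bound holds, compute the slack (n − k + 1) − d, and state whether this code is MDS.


Singleton RHS = n − k + 1 = 7, slack = 0, bound satisfied, MDS.

Singleton bound: d ≤ n − k + 1.
Here n = 10, k = 4, so n − k + 1 = 7.
Given d = 7, check d ≤ 7: YES.
Slack = (n − k + 1) − d = 0.
The code is MDS (slack = 0).
Description: the claimed parameters are [10, 4, 7]_16; such a code would be MDS (meets Singleton bound).
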